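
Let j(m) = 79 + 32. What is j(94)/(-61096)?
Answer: -111/61096 ≈ -0.0018168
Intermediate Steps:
j(m) = 111
j(94)/(-61096) = 111/(-61096) = 111*(-1/61096) = -111/61096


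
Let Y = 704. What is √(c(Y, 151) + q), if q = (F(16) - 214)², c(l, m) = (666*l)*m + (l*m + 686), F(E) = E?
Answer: √70944658 ≈ 8422.9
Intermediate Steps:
c(l, m) = 686 + 667*l*m (c(l, m) = 666*l*m + (686 + l*m) = 686 + 667*l*m)
q = 39204 (q = (16 - 214)² = (-198)² = 39204)
√(c(Y, 151) + q) = √((686 + 667*704*151) + 39204) = √((686 + 70904768) + 39204) = √(70905454 + 39204) = √70944658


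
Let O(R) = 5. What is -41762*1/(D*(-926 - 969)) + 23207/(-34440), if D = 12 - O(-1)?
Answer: 6459671/2610552 ≈ 2.4744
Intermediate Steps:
D = 7 (D = 12 - 1*5 = 12 - 5 = 7)
-41762*1/(D*(-926 - 969)) + 23207/(-34440) = -41762*1/(7*(-926 - 969)) + 23207/(-34440) = -41762/(7*(-1895)) + 23207*(-1/34440) = -41762/(-13265) - 23207/34440 = -41762*(-1/13265) - 23207/34440 = 5966/1895 - 23207/34440 = 6459671/2610552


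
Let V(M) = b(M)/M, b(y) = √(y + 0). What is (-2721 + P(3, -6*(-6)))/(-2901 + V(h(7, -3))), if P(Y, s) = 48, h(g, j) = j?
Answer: 23263119/25247404 - 2673*I*√3/25247404 ≈ 0.92141 - 0.00018338*I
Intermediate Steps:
b(y) = √y
V(M) = M^(-½) (V(M) = √M/M = M^(-½))
(-2721 + P(3, -6*(-6)))/(-2901 + V(h(7, -3))) = (-2721 + 48)/(-2901 + (-3)^(-½)) = -2673/(-2901 - I*√3/3)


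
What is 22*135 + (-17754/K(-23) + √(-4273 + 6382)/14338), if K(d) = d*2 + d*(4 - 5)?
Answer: 86064/23 + √2109/14338 ≈ 3741.9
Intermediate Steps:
K(d) = d (K(d) = 2*d + d*(-1) = 2*d - d = d)
22*135 + (-17754/K(-23) + √(-4273 + 6382)/14338) = 22*135 + (-17754/(-23) + √(-4273 + 6382)/14338) = 2970 + (-17754*(-1/23) + √2109*(1/14338)) = 2970 + (17754/23 + √2109/14338) = 86064/23 + √2109/14338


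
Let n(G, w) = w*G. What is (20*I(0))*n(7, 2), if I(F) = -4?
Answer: -1120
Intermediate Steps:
n(G, w) = G*w
(20*I(0))*n(7, 2) = (20*(-4))*(7*2) = -80*14 = -1120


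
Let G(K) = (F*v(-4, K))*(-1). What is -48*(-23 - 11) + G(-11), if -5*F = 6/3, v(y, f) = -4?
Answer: 8152/5 ≈ 1630.4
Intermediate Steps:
F = -2/5 (F = -6/(5*3) = -1/5*2 = -2/5 ≈ -0.40000)
G(K) = -8/5 (G(K) = -2/5*(-4)*(-1) = (8/5)*(-1) = -8/5)
-48*(-23 - 11) + G(-11) = -48*(-23 - 11) - 8/5 = -48*(-34) - 8/5 = 1632 - 8/5 = 8152/5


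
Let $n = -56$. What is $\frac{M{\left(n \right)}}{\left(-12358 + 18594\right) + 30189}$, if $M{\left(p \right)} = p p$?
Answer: $\frac{3136}{36425} \approx 0.086095$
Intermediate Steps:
$M{\left(p \right)} = p^{2}$
$\frac{M{\left(n \right)}}{\left(-12358 + 18594\right) + 30189} = \frac{\left(-56\right)^{2}}{\left(-12358 + 18594\right) + 30189} = \frac{3136}{6236 + 30189} = \frac{3136}{36425}$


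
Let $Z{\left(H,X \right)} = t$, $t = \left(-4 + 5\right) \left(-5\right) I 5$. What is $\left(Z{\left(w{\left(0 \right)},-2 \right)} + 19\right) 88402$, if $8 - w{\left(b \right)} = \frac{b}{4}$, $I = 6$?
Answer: $-11580662$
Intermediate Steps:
$w{\left(b \right)} = 8 - \frac{b}{4}$
$t = -150$ ($t = \left(-4 + 5\right) \left(-5\right) 6 \cdot 5 = 1 \left(-5\right) 6 \cdot 5 = \left(-5\right) 6 \cdot 5 = \left(-30\right) 5 = -150$)
$Z{\left(H,X \right)} = -150$
$\left(Z{\left(w{\left(0 \right)},-2 \right)} + 19\right) 88402 = \left(-150 + 19\right) 88402 = \left(-131\right) 88402 = -11580662$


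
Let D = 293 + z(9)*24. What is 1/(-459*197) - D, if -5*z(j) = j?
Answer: -112938332/452115 ≈ -249.80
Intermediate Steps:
z(j) = -j/5
D = 1249/5 (D = 293 - ⅕*9*24 = 293 - 9/5*24 = 293 - 216/5 = 1249/5 ≈ 249.80)
1/(-459*197) - D = 1/(-459*197) - 1*1249/5 = 1/(-90423) - 1249/5 = -1/90423 - 1249/5 = -112938332/452115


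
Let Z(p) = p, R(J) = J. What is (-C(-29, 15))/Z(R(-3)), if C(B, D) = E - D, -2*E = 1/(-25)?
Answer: -749/150 ≈ -4.9933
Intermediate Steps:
E = 1/50 (E = -1/2/(-25) = -1/2*(-1/25) = 1/50 ≈ 0.020000)
C(B, D) = 1/50 - D
(-C(-29, 15))/Z(R(-3)) = -(1/50 - 1*15)/(-3) = -(1/50 - 15)*(-1/3) = -1*(-749/50)*(-1/3) = (749/50)*(-1/3) = -749/150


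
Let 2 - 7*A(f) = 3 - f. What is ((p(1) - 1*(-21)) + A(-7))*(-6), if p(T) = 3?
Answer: -960/7 ≈ -137.14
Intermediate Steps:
A(f) = -1/7 + f/7 (A(f) = 2/7 - (3 - f)/7 = 2/7 + (-3/7 + f/7) = -1/7 + f/7)
((p(1) - 1*(-21)) + A(-7))*(-6) = ((3 - 1*(-21)) + (-1/7 + (1/7)*(-7)))*(-6) = ((3 + 21) + (-1/7 - 1))*(-6) = (24 - 8/7)*(-6) = (160/7)*(-6) = -960/7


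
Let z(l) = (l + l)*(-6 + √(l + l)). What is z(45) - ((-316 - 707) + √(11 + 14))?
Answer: 478 + 270*√10 ≈ 1331.8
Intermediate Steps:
z(l) = 2*l*(-6 + √2*√l) (z(l) = (2*l)*(-6 + √(2*l)) = (2*l)*(-6 + √2*√l) = 2*l*(-6 + √2*√l))
z(45) - ((-316 - 707) + √(11 + 14)) = (-12*45 + 2*√2*45^(3/2)) - ((-316 - 707) + √(11 + 14)) = (-540 + 2*√2*(135*√5)) - (-1023 + √25) = (-540 + 270*√10) - (-1023 + 5) = (-540 + 270*√10) - 1*(-1018) = (-540 + 270*√10) + 1018 = 478 + 270*√10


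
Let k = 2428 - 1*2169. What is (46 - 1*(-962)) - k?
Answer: 749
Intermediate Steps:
k = 259 (k = 2428 - 2169 = 259)
(46 - 1*(-962)) - k = (46 - 1*(-962)) - 1*259 = (46 + 962) - 259 = 1008 - 259 = 749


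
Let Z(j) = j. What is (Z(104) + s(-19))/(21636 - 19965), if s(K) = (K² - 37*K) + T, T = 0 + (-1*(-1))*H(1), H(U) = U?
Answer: 1169/1671 ≈ 0.69958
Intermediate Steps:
T = 1 (T = 0 - 1*(-1)*1 = 0 + 1*1 = 0 + 1 = 1)
s(K) = 1 + K² - 37*K (s(K) = (K² - 37*K) + 1 = 1 + K² - 37*K)
(Z(104) + s(-19))/(21636 - 19965) = (104 + (1 + (-19)² - 37*(-19)))/(21636 - 19965) = (104 + (1 + 361 + 703))/1671 = (104 + 1065)*(1/1671) = 1169*(1/1671) = 1169/1671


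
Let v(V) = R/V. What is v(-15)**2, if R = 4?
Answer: 16/225 ≈ 0.071111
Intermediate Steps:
v(V) = 4/V
v(-15)**2 = (4/(-15))**2 = (4*(-1/15))**2 = (-4/15)**2 = 16/225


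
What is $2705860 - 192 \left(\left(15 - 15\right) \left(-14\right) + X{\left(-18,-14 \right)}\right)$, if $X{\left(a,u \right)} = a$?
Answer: $2709316$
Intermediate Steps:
$2705860 - 192 \left(\left(15 - 15\right) \left(-14\right) + X{\left(-18,-14 \right)}\right) = 2705860 - 192 \left(\left(15 - 15\right) \left(-14\right) - 18\right) = 2705860 - 192 \left(0 \left(-14\right) - 18\right) = 2705860 - 192 \left(0 - 18\right) = 2705860 - 192 \left(-18\right) = 2705860 - -3456 = 2705860 + 3456 = 2709316$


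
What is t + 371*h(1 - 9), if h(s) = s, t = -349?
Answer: -3317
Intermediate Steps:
t + 371*h(1 - 9) = -349 + 371*(1 - 9) = -349 + 371*(-8) = -349 - 2968 = -3317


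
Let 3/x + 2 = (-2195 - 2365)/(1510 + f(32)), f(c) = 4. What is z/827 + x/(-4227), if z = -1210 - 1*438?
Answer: -8809163369/4420931942 ≈ -1.9926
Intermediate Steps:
z = -1648 (z = -1210 - 438 = -1648)
x = -2271/3794 (x = 3/(-2 + (-2195 - 2365)/(1510 + 4)) = 3/(-2 - 4560/1514) = 3/(-2 - 4560*1/1514) = 3/(-2 - 2280/757) = 3/(-3794/757) = 3*(-757/3794) = -2271/3794 ≈ -0.59858)
z/827 + x/(-4227) = -1648/827 - 2271/3794/(-4227) = -1648*1/827 - 2271/3794*(-1/4227) = -1648/827 + 757/5345746 = -8809163369/4420931942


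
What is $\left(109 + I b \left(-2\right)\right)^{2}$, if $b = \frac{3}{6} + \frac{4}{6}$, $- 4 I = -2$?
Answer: $\frac{418609}{36} \approx 11628.0$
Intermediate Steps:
$I = \frac{1}{2}$ ($I = \left(- \frac{1}{4}\right) \left(-2\right) = \frac{1}{2} \approx 0.5$)
$b = \frac{7}{6}$ ($b = 3 \cdot \frac{1}{6} + 4 \cdot \frac{1}{6} = \frac{1}{2} + \frac{2}{3} = \frac{7}{6} \approx 1.1667$)
$\left(109 + I b \left(-2\right)\right)^{2} = \left(109 + \frac{1}{2} \cdot \frac{7}{6} \left(-2\right)\right)^{2} = \left(109 + \frac{7}{12} \left(-2\right)\right)^{2} = \left(109 - \frac{7}{6}\right)^{2} = \left(\frac{647}{6}\right)^{2} = \frac{418609}{36}$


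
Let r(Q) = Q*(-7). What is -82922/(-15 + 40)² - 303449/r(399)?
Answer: -2207659/91875 ≈ -24.029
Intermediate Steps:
r(Q) = -7*Q
-82922/(-15 + 40)² - 303449/r(399) = -82922/(-15 + 40)² - 303449/((-7*399)) = -82922/(25²) - 303449/(-2793) = -82922/625 - 303449*(-1/2793) = -82922*1/625 + 15971/147 = -82922/625 + 15971/147 = -2207659/91875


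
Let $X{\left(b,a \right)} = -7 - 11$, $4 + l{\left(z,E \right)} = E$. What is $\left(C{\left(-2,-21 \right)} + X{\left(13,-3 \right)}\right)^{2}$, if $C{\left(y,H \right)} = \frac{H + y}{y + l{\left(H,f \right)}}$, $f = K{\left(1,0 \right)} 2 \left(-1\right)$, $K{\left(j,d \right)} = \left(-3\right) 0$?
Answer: $\frac{7225}{36} \approx 200.69$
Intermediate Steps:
$K{\left(j,d \right)} = 0$
$f = 0$ ($f = 0 \cdot 2 \left(-1\right) = 0 \left(-1\right) = 0$)
$l{\left(z,E \right)} = -4 + E$
$X{\left(b,a \right)} = -18$
$C{\left(y,H \right)} = \frac{H + y}{-4 + y}$ ($C{\left(y,H \right)} = \frac{H + y}{y + \left(-4 + 0\right)} = \frac{H + y}{y - 4} = \frac{H + y}{-4 + y}$)
$\left(C{\left(-2,-21 \right)} + X{\left(13,-3 \right)}\right)^{2} = \left(\frac{-21 - 2}{-4 - 2} - 18\right)^{2} = \left(\frac{1}{-6} \left(-23\right) - 18\right)^{2} = \left(\left(- \frac{1}{6}\right) \left(-23\right) - 18\right)^{2} = \left(\frac{23}{6} - 18\right)^{2} = \left(- \frac{85}{6}\right)^{2} = \frac{7225}{36}$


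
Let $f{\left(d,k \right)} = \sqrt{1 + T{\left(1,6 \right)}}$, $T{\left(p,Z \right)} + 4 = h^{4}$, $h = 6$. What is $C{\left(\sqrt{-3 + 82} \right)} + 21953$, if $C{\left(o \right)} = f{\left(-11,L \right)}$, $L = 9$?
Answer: $21953 + \sqrt{1293} \approx 21989.0$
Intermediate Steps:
$T{\left(p,Z \right)} = 1292$ ($T{\left(p,Z \right)} = -4 + 6^{4} = -4 + 1296 = 1292$)
$f{\left(d,k \right)} = \sqrt{1293}$ ($f{\left(d,k \right)} = \sqrt{1 + 1292} = \sqrt{1293}$)
$C{\left(o \right)} = \sqrt{1293}$
$C{\left(\sqrt{-3 + 82} \right)} + 21953 = \sqrt{1293} + 21953 = 21953 + \sqrt{1293}$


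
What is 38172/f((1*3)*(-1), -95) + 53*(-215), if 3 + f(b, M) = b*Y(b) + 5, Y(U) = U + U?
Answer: -47432/5 ≈ -9486.4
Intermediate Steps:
Y(U) = 2*U
f(b, M) = 2 + 2*b**2 (f(b, M) = -3 + (b*(2*b) + 5) = -3 + (2*b**2 + 5) = -3 + (5 + 2*b**2) = 2 + 2*b**2)
38172/f((1*3)*(-1), -95) + 53*(-215) = 38172/(2 + 2*((1*3)*(-1))**2) + 53*(-215) = 38172/(2 + 2*(3*(-1))**2) - 11395 = 38172/(2 + 2*(-3)**2) - 11395 = 38172/(2 + 2*9) - 11395 = 38172/(2 + 18) - 11395 = 38172/20 - 11395 = 38172*(1/20) - 11395 = 9543/5 - 11395 = -47432/5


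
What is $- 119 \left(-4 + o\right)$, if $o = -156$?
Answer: $19040$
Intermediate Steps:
$- 119 \left(-4 + o\right) = - 119 \left(-4 - 156\right) = \left(-119\right) \left(-160\right) = 19040$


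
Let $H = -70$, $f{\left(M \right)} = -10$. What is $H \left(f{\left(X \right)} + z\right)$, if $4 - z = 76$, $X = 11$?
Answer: $5740$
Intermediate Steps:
$z = -72$ ($z = 4 - 76 = -72$)
$H \left(f{\left(X \right)} + z\right) = - 70 \left(-10 - 72\right) = \left(-70\right) \left(-82\right) = 5740$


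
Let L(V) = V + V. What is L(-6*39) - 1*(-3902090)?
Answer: 3901622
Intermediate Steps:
L(V) = 2*V
L(-6*39) - 1*(-3902090) = 2*(-6*39) - 1*(-3902090) = 2*(-234) + 3902090 = -468 + 3902090 = 3901622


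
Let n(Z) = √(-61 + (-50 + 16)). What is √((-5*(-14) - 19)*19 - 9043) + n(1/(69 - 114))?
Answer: I*(√95 + √8074) ≈ 99.602*I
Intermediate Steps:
n(Z) = I*√95 (n(Z) = √(-61 - 34) = √(-95) = I*√95)
√((-5*(-14) - 19)*19 - 9043) + n(1/(69 - 114)) = √((-5*(-14) - 19)*19 - 9043) + I*√95 = √((70 - 19)*19 - 9043) + I*√95 = √(51*19 - 9043) + I*√95 = √(969 - 9043) + I*√95 = √(-8074) + I*√95 = I*√8074 + I*√95 = I*√95 + I*√8074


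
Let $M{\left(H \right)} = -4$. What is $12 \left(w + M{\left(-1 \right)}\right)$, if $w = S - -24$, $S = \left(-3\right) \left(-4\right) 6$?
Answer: $1104$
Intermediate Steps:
$S = 72$ ($S = 12 \cdot 6 = 72$)
$w = 96$ ($w = 72 - -24 = 72 + 24 = 96$)
$12 \left(w + M{\left(-1 \right)}\right) = 12 \left(96 - 4\right) = 12 \cdot 92 = 1104$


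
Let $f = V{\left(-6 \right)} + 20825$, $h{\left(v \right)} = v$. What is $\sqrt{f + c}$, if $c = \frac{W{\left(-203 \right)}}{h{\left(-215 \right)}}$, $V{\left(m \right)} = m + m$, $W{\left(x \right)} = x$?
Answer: $\frac{3 \sqrt{106902730}}{215} \approx 144.27$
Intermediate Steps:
$V{\left(m \right)} = 2 m$
$c = \frac{203}{215}$ ($c = - \frac{203}{-215} = \left(-203\right) \left(- \frac{1}{215}\right) = \frac{203}{215} \approx 0.94419$)
$f = 20813$ ($f = 2 \left(-6\right) + 20825 = -12 + 20825 = 20813$)
$\sqrt{f + c} = \sqrt{20813 + \frac{203}{215}} = \sqrt{\frac{4474998}{215}} = \frac{3 \sqrt{106902730}}{215}$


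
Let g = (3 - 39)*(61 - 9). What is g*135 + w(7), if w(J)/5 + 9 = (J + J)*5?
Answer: -252415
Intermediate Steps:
g = -1872 (g = -36*52 = -1872)
w(J) = -45 + 50*J (w(J) = -45 + 5*((J + J)*5) = -45 + 5*((2*J)*5) = -45 + 5*(10*J) = -45 + 50*J)
g*135 + w(7) = -1872*135 + (-45 + 50*7) = -252720 + (-45 + 350) = -252720 + 305 = -252415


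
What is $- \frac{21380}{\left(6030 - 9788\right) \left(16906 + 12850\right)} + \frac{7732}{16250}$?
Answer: $\frac{108120404017}{227140566250} \approx 0.47601$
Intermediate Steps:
$- \frac{21380}{\left(6030 - 9788\right) \left(16906 + 12850\right)} + \frac{7732}{16250} = - \frac{21380}{\left(-3758\right) 29756} + 7732 \cdot \frac{1}{16250} = - \frac{21380}{-111823048} + \frac{3866}{8125} = \left(-21380\right) \left(- \frac{1}{111823048}\right) + \frac{3866}{8125} = \frac{5345}{27955762} + \frac{3866}{8125} = \frac{108120404017}{227140566250}$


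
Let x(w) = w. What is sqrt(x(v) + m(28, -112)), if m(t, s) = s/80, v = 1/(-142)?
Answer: 3*I*sqrt(78810)/710 ≈ 1.1862*I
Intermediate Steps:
v = -1/142 ≈ -0.0070423
m(t, s) = s/80 (m(t, s) = s*(1/80) = s/80)
sqrt(x(v) + m(28, -112)) = sqrt(-1/142 + (1/80)*(-112)) = sqrt(-1/142 - 7/5) = sqrt(-999/710) = 3*I*sqrt(78810)/710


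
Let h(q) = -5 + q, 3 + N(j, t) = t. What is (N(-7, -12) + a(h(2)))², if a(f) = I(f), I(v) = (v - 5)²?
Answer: 2401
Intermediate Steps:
N(j, t) = -3 + t
I(v) = (-5 + v)²
a(f) = (-5 + f)²
(N(-7, -12) + a(h(2)))² = ((-3 - 12) + (-5 + (-5 + 2))²)² = (-15 + (-5 - 3)²)² = (-15 + (-8)²)² = (-15 + 64)² = 49² = 2401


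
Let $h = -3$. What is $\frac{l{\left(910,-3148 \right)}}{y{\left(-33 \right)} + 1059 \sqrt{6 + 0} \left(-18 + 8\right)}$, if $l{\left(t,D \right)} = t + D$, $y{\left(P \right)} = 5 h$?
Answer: $- \frac{746}{14953075} + \frac{526676 \sqrt{6}}{14953075} \approx 0.086226$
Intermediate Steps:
$y{\left(P \right)} = -15$ ($y{\left(P \right)} = 5 \left(-3\right) = -15$)
$l{\left(t,D \right)} = D + t$
$\frac{l{\left(910,-3148 \right)}}{y{\left(-33 \right)} + 1059 \sqrt{6 + 0} \left(-18 + 8\right)} = \frac{-3148 + 910}{-15 + 1059 \sqrt{6 + 0} \left(-18 + 8\right)} = - \frac{2238}{-15 + 1059 \sqrt{6} \left(-10\right)} = - \frac{2238}{-15 + 1059 \left(- 10 \sqrt{6}\right)} = - \frac{2238}{-15 - 10590 \sqrt{6}}$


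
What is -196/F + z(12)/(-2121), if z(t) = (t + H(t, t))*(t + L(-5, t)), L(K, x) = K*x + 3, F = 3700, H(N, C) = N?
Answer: 298357/653975 ≈ 0.45622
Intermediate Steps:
L(K, x) = 3 + K*x
z(t) = 2*t*(3 - 4*t) (z(t) = (t + t)*(t + (3 - 5*t)) = (2*t)*(3 - 4*t) = 2*t*(3 - 4*t))
-196/F + z(12)/(-2121) = -196/3700 + (2*12*(3 - 4*12))/(-2121) = -196*1/3700 + (2*12*(3 - 48))*(-1/2121) = -49/925 + (2*12*(-45))*(-1/2121) = -49/925 - 1080*(-1/2121) = -49/925 + 360/707 = 298357/653975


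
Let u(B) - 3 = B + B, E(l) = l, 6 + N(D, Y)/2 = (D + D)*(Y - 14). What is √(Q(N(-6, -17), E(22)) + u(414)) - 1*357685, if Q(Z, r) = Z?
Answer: -357685 + √1563 ≈ -3.5765e+5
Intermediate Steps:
N(D, Y) = -12 + 4*D*(-14 + Y) (N(D, Y) = -12 + 2*((D + D)*(Y - 14)) = -12 + 2*((2*D)*(-14 + Y)) = -12 + 2*(2*D*(-14 + Y)) = -12 + 4*D*(-14 + Y))
u(B) = 3 + 2*B (u(B) = 3 + (B + B) = 3 + 2*B)
√(Q(N(-6, -17), E(22)) + u(414)) - 1*357685 = √((-12 - 56*(-6) + 4*(-6)*(-17)) + (3 + 2*414)) - 1*357685 = √((-12 + 336 + 408) + (3 + 828)) - 357685 = √(732 + 831) - 357685 = √1563 - 357685 = -357685 + √1563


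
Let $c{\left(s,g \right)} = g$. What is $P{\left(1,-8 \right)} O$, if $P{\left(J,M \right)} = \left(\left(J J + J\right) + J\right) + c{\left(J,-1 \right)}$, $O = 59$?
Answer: $118$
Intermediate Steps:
$P{\left(J,M \right)} = -1 + J^{2} + 2 J$ ($P{\left(J,M \right)} = \left(\left(J J + J\right) + J\right) - 1 = \left(\left(J^{2} + J\right) + J\right) - 1 = \left(\left(J + J^{2}\right) + J\right) - 1 = \left(J^{2} + 2 J\right) - 1 = -1 + J^{2} + 2 J$)
$P{\left(1,-8 \right)} O = \left(-1 + 1^{2} + 2 \cdot 1\right) 59 = \left(-1 + 1 + 2\right) 59 = 2 \cdot 59 = 118$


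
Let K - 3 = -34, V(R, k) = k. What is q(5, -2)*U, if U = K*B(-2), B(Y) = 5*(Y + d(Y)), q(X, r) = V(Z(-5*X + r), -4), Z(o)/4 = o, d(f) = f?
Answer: -2480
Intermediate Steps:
Z(o) = 4*o
q(X, r) = -4
B(Y) = 10*Y (B(Y) = 5*(Y + Y) = 5*(2*Y) = 10*Y)
K = -31 (K = 3 - 34 = -31)
U = 620 (U = -310*(-2) = -31*(-20) = 620)
q(5, -2)*U = -4*620 = -2480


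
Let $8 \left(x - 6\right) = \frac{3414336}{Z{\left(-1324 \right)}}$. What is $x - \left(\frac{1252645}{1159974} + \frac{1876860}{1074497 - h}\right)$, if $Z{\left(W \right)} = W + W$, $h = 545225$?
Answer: $- \frac{225513633626051}{1411213348647} \approx -159.8$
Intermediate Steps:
$Z{\left(W \right)} = 2 W$
$x = - \frac{51363}{331}$ ($x = 6 + \frac{3414336 \frac{1}{2 \left(-1324\right)}}{8} = 6 + \frac{3414336 \frac{1}{-2648}}{8} = 6 + \frac{3414336 \left(- \frac{1}{2648}\right)}{8} = 6 + \frac{1}{8} \left(- \frac{426792}{331}\right) = 6 - \frac{53349}{331} = - \frac{51363}{331} \approx -155.18$)
$x - \left(\frac{1252645}{1159974} + \frac{1876860}{1074497 - h}\right) = - \frac{51363}{331} - \left(\frac{1252645}{1159974} + \frac{1876860}{1074497 - 545225}\right) = - \frac{51363}{331} - \left(\frac{1252645}{1159974} + \frac{1876860}{529272}\right) = - \frac{51363}{331} - \frac{19722907820}{4263484437} = - \frac{225513633626051}{1411213348647}$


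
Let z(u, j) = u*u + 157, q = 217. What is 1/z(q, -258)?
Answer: 1/47246 ≈ 2.1166e-5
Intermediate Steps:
z(u, j) = 157 + u² (z(u, j) = u² + 157 = 157 + u²)
1/z(q, -258) = 1/(157 + 217²) = 1/(157 + 47089) = 1/47246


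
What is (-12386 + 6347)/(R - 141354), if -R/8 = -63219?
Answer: -2013/121466 ≈ -0.016573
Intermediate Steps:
R = 505752 (R = -8*(-63219) = 505752)
(-12386 + 6347)/(R - 141354) = (-12386 + 6347)/(505752 - 141354) = -6039/364398 = -6039*1/364398 = -2013/121466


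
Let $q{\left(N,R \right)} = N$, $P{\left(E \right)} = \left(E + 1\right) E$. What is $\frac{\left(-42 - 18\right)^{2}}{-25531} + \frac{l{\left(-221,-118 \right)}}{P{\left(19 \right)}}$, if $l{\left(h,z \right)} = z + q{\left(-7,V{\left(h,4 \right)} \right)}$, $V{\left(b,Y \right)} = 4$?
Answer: $- \frac{911875}{1940356} \approx -0.46995$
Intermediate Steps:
$P{\left(E \right)} = E \left(1 + E\right)$ ($P{\left(E \right)} = \left(1 + E\right) E = E \left(1 + E\right)$)
$l{\left(h,z \right)} = -7 + z$ ($l{\left(h,z \right)} = z - 7 = -7 + z$)
$\frac{\left(-42 - 18\right)^{2}}{-25531} + \frac{l{\left(-221,-118 \right)}}{P{\left(19 \right)}} = \frac{\left(-42 - 18\right)^{2}}{-25531} + \frac{-7 - 118}{19 \left(1 + 19\right)} = \left(-60\right)^{2} \left(- \frac{1}{25531}\right) - \frac{125}{19 \cdot 20} = 3600 \left(- \frac{1}{25531}\right) - \frac{125}{380} = - \frac{3600}{25531} - \frac{25}{76} = - \frac{911875}{1940356}$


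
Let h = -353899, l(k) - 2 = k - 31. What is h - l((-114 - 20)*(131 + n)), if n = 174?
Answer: -313000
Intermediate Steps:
l(k) = -29 + k (l(k) = 2 + (k - 31) = 2 + (-31 + k) = -29 + k)
h - l((-114 - 20)*(131 + n)) = -353899 - (-29 + (-114 - 20)*(131 + 174)) = -353899 - (-29 - 134*305) = -353899 - (-29 - 40870) = -353899 - 1*(-40899) = -353899 + 40899 = -313000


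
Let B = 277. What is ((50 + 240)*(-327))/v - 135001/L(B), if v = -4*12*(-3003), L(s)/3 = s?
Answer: -1085465993/6654648 ≈ -163.11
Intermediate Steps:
L(s) = 3*s
v = 144144 (v = -48*(-3003) = 144144)
((50 + 240)*(-327))/v - 135001/L(B) = ((50 + 240)*(-327))/144144 - 135001/(3*277) = (290*(-327))*(1/144144) - 135001/831 = -94830*1/144144 - 135001*1/831 = -15805/24024 - 135001/831 = -1085465993/6654648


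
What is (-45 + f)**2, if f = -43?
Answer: 7744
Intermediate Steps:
(-45 + f)**2 = (-45 - 43)**2 = (-88)**2 = 7744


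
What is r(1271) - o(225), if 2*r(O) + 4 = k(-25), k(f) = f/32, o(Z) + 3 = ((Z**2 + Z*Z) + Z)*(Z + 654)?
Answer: -5708577561/64 ≈ -8.9197e+7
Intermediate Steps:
o(Z) = -3 + (654 + Z)*(Z + 2*Z**2) (o(Z) = -3 + ((Z**2 + Z*Z) + Z)*(Z + 654) = -3 + ((Z**2 + Z**2) + Z)*(654 + Z) = -3 + (2*Z**2 + Z)*(654 + Z) = -3 + (Z + 2*Z**2)*(654 + Z) = -3 + (654 + Z)*(Z + 2*Z**2))
k(f) = f/32 (k(f) = f*(1/32) = f/32)
r(O) = -153/64 (r(O) = -2 + ((1/32)*(-25))/2 = -2 + (1/2)*(-25/32) = -2 - 25/64 = -153/64)
r(1271) - o(225) = -153/64 - (-3 + 2*225**3 + 654*225 + 1309*225**2) = -153/64 - (-3 + 2*11390625 + 147150 + 1309*50625) = -153/64 - (-3 + 22781250 + 147150 + 66268125) = -153/64 - 1*89196522 = -153/64 - 89196522 = -5708577561/64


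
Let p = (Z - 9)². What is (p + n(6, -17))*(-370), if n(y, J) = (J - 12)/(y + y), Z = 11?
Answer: -3515/6 ≈ -585.83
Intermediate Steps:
p = 4 (p = (11 - 9)² = 2² = 4)
n(y, J) = (-12 + J)/(2*y) (n(y, J) = (-12 + J)/((2*y)) = (-12 + J)*(1/(2*y)) = (-12 + J)/(2*y))
(p + n(6, -17))*(-370) = (4 + (½)*(-12 - 17)/6)*(-370) = (4 + (½)*(⅙)*(-29))*(-370) = (4 - 29/12)*(-370) = (19/12)*(-370) = -3515/6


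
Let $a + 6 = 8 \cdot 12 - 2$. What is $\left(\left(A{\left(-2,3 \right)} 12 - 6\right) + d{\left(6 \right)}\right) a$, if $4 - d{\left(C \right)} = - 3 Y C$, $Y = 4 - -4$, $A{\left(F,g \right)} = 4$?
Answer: $16720$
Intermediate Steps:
$Y = 8$ ($Y = 4 + 4 = 8$)
$a = 88$ ($a = -6 + \left(8 \cdot 12 - 2\right) = -6 + \left(96 - 2\right) = -6 + 94 = 88$)
$d{\left(C \right)} = 4 + 24 C$ ($d{\left(C \right)} = 4 - \left(-3\right) 8 C = 4 - - 24 C = 4 + 24 C$)
$\left(\left(A{\left(-2,3 \right)} 12 - 6\right) + d{\left(6 \right)}\right) a = \left(\left(4 \cdot 12 - 6\right) + \left(4 + 24 \cdot 6\right)\right) 88 = \left(\left(48 - 6\right) + \left(4 + 144\right)\right) 88 = \left(42 + 148\right) 88 = 190 \cdot 88 = 16720$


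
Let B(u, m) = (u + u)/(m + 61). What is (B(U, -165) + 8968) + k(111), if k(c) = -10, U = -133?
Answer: 465949/52 ≈ 8960.6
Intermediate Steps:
B(u, m) = 2*u/(61 + m) (B(u, m) = (2*u)/(61 + m) = 2*u/(61 + m))
(B(U, -165) + 8968) + k(111) = (2*(-133)/(61 - 165) + 8968) - 10 = (2*(-133)/(-104) + 8968) - 10 = (2*(-133)*(-1/104) + 8968) - 10 = (133/52 + 8968) - 10 = 466469/52 - 10 = 465949/52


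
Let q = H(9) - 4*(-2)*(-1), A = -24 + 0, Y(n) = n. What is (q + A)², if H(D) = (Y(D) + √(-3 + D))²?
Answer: 4969 + 1980*√6 ≈ 9819.0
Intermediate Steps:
A = -24
H(D) = (D + √(-3 + D))²
q = -8 + (9 + √6)² (q = (9 + √(-3 + 9))² - 4*(-2)*(-1) = (9 + √6)² + 8*(-1) = (9 + √6)² - 8 = -8 + (9 + √6)² ≈ 123.09)
(q + A)² = ((79 + 18*√6) - 24)² = (55 + 18*√6)²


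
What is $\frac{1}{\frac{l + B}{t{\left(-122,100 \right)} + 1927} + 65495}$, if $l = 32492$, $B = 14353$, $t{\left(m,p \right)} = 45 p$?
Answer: $\frac{6427}{420983210} \approx 1.5267 \cdot 10^{-5}$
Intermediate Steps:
$\frac{1}{\frac{l + B}{t{\left(-122,100 \right)} + 1927} + 65495} = \frac{1}{\frac{32492 + 14353}{45 \cdot 100 + 1927} + 65495} = \frac{1}{\frac{46845}{4500 + 1927} + 65495} = \frac{1}{\frac{46845}{6427} + 65495} = \frac{1}{\frac{420983210}{6427}} = \frac{6427}{420983210}$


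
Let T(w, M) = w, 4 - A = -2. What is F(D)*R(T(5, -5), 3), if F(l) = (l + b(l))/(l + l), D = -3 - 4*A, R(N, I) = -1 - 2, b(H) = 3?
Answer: -4/3 ≈ -1.3333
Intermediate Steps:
A = 6 (A = 4 - 1*(-2) = 4 + 2 = 6)
R(N, I) = -3
D = -27 (D = -3 - 4*6 = -3 - 24 = -27)
F(l) = (3 + l)/(2*l) (F(l) = (l + 3)/(l + l) = (3 + l)/((2*l)) = (3 + l)*(1/(2*l)) = (3 + l)/(2*l))
F(D)*R(T(5, -5), 3) = ((½)*(3 - 27)/(-27))*(-3) = ((½)*(-1/27)*(-24))*(-3) = (4/9)*(-3) = -4/3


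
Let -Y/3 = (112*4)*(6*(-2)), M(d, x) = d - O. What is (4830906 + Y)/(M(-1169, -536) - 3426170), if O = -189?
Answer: -2423517/1713575 ≈ -1.4143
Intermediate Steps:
M(d, x) = 189 + d (M(d, x) = d - 1*(-189) = d + 189 = 189 + d)
Y = 16128 (Y = -3*112*4*6*(-2) = -1344*(-12) = -3*(-5376) = 16128)
(4830906 + Y)/(M(-1169, -536) - 3426170) = (4830906 + 16128)/((189 - 1169) - 3426170) = 4847034/(-980 - 3426170) = 4847034/(-3427150) = 4847034*(-1/3427150) = -2423517/1713575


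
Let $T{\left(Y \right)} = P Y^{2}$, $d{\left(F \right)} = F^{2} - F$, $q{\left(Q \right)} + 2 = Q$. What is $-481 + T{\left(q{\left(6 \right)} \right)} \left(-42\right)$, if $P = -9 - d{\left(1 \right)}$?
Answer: $5567$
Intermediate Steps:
$q{\left(Q \right)} = -2 + Q$
$P = -9$ ($P = -9 - 1 \left(-1 + 1\right) = -9 - 1 \cdot 0 = -9 - 0 = -9 + 0 = -9$)
$T{\left(Y \right)} = - 9 Y^{2}$
$-481 + T{\left(q{\left(6 \right)} \right)} \left(-42\right) = -481 + - 9 \left(-2 + 6\right)^{2} \left(-42\right) = -481 + - 9 \cdot 4^{2} \left(-42\right) = -481 + \left(-9\right) 16 \left(-42\right) = -481 - -6048 = -481 + 6048 = 5567$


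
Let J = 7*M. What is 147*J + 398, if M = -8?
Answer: -7834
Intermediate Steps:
J = -56 (J = 7*(-8) = -56)
147*J + 398 = 147*(-56) + 398 = -8232 + 398 = -7834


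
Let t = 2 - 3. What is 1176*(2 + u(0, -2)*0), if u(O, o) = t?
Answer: 2352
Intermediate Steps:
t = -1
u(O, o) = -1
1176*(2 + u(0, -2)*0) = 1176*(2 - 1*0) = 1176*(2 + 0) = 1176*2 = 2352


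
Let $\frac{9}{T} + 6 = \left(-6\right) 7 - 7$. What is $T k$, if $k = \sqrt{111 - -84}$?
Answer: $- \frac{9 \sqrt{195}}{55} \approx -2.2851$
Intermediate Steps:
$k = \sqrt{195}$ ($k = \sqrt{111 + 84} = \sqrt{195} \approx 13.964$)
$T = - \frac{9}{55}$ ($T = \frac{9}{-6 - 49} = \frac{9}{-55} = 9 \left(- \frac{1}{55}\right) = - \frac{9}{55} \approx -0.16364$)
$T k = - \frac{9 \sqrt{195}}{55}$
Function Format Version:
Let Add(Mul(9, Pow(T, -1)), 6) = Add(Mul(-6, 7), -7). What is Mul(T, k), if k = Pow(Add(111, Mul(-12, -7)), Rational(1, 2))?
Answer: Mul(Rational(-9, 55), Pow(195, Rational(1, 2))) ≈ -2.2851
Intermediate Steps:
k = Pow(195, Rational(1, 2)) (k = Pow(Add(111, 84), Rational(1, 2)) = Pow(195, Rational(1, 2)) ≈ 13.964)
T = Rational(-9, 55) (T = Mul(9, Pow(Add(-6, Add(Mul(-6, 7), -7)), -1)) = Mul(9, Pow(Add(-6, Add(-42, -7)), -1)) = Mul(9, Pow(Add(-6, -49), -1)) = Mul(9, Pow(-55, -1)) = Mul(9, Rational(-1, 55)) = Rational(-9, 55) ≈ -0.16364)
Mul(T, k) = Mul(Rational(-9, 55), Pow(195, Rational(1, 2)))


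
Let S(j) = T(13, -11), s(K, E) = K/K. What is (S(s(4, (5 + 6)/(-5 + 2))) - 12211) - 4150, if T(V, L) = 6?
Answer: -16355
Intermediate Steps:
s(K, E) = 1
S(j) = 6
(S(s(4, (5 + 6)/(-5 + 2))) - 12211) - 4150 = (6 - 12211) - 4150 = -12205 - 4150 = -16355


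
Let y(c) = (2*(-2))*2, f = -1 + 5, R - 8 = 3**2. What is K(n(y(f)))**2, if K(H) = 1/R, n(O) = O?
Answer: 1/289 ≈ 0.0034602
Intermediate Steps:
R = 17 (R = 8 + 3**2 = 8 + 9 = 17)
f = 4
y(c) = -8 (y(c) = -4*2 = -8)
K(H) = 1/17
K(n(y(f)))**2 = (1/17)**2 = 1/289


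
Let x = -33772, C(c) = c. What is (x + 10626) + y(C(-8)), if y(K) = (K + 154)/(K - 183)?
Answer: -4421032/191 ≈ -23147.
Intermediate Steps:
y(K) = (154 + K)/(-183 + K)
(x + 10626) + y(C(-8)) = (-33772 + 10626) + (154 - 8)/(-183 - 8) = -23146 + 146/(-191) = -23146 - 1/191*146 = -23146 - 146/191 = -4421032/191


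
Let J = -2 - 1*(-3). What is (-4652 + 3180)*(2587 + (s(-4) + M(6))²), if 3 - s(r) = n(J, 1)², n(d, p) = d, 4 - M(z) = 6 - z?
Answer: -3861056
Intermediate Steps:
J = 1 (J = -2 + 3 = 1)
M(z) = -2 + z (M(z) = 4 - (6 - z) = 4 + (-6 + z) = -2 + z)
s(r) = 2 (s(r) = 3 - 1*1² = 3 - 1*1 = 3 - 1 = 2)
(-4652 + 3180)*(2587 + (s(-4) + M(6))²) = (-4652 + 3180)*(2587 + (2 + (-2 + 6))²) = -1472*(2587 + (2 + 4)²) = -1472*(2587 + 6²) = -1472*(2587 + 36) = -1472*2623 = -3861056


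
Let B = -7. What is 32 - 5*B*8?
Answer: 312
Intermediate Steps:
32 - 5*B*8 = 32 - 5*(-7)*8 = 32 - (-35)*8 = 32 - 1*(-280) = 32 + 280 = 312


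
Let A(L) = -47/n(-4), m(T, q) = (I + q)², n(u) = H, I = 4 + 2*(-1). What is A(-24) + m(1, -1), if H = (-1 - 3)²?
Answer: -31/16 ≈ -1.9375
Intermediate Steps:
I = 2 (I = 4 - 2 = 2)
H = 16 (H = (-4)² = 16)
n(u) = 16
m(T, q) = (2 + q)²
A(L) = -47/16
A(-24) + m(1, -1) = -47/16 + (2 - 1)² = -47/16 + 1² = -47/16 + 1 = -31/16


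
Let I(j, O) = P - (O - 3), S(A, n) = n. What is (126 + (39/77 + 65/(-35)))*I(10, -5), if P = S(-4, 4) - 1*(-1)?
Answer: 124774/77 ≈ 1620.4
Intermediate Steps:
P = 5 (P = 4 - 1*(-1) = 4 + 1 = 5)
I(j, O) = 8 - O (I(j, O) = 5 - (O - 3) = 5 - (-3 + O) = 5 + (3 - O) = 8 - O)
(126 + (39/77 + 65/(-35)))*I(10, -5) = (126 + (39/77 + 65/(-35)))*(8 - 1*(-5)) = (126 + (39*(1/77) + 65*(-1/35)))*(8 + 5) = (126 + (39/77 - 13/7))*13 = (126 - 104/77)*13 = (9598/77)*13 = 124774/77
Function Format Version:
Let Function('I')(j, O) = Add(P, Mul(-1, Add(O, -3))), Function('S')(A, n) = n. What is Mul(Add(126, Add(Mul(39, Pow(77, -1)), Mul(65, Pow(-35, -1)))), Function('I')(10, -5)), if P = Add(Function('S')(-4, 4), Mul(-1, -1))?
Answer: Rational(124774, 77) ≈ 1620.4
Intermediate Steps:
P = 5 (P = Add(4, Mul(-1, -1)) = Add(4, 1) = 5)
Function('I')(j, O) = Add(8, Mul(-1, O)) (Function('I')(j, O) = Add(5, Mul(-1, Add(O, -3))) = Add(5, Mul(-1, Add(-3, O))) = Add(5, Add(3, Mul(-1, O))) = Add(8, Mul(-1, O)))
Mul(Add(126, Add(Mul(39, Pow(77, -1)), Mul(65, Pow(-35, -1)))), Function('I')(10, -5)) = Mul(Add(126, Add(Mul(39, Pow(77, -1)), Mul(65, Pow(-35, -1)))), Add(8, Mul(-1, -5))) = Mul(Add(126, Add(Mul(39, Rational(1, 77)), Mul(65, Rational(-1, 35)))), Add(8, 5)) = Mul(Add(126, Add(Rational(39, 77), Rational(-13, 7))), 13) = Mul(Add(126, Rational(-104, 77)), 13) = Mul(Rational(9598, 77), 13) = Rational(124774, 77)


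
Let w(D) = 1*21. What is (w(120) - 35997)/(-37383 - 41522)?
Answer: 35976/78905 ≈ 0.45594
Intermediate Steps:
w(D) = 21
(w(120) - 35997)/(-37383 - 41522) = (21 - 35997)/(-37383 - 41522) = -35976/(-78905) = -35976*(-1/78905) = 35976/78905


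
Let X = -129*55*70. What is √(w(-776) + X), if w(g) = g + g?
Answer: I*√498202 ≈ 705.83*I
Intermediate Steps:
w(g) = 2*g
X = -496650 (X = -7095*70 = -496650)
√(w(-776) + X) = √(2*(-776) - 496650) = √(-1552 - 496650) = √(-498202) = I*√498202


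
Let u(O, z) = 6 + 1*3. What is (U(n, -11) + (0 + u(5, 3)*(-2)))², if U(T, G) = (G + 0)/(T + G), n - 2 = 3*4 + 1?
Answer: 6889/16 ≈ 430.56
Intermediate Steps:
n = 15 (n = 2 + (3*4 + 1) = 2 + (12 + 1) = 2 + 13 = 15)
u(O, z) = 9 (u(O, z) = 6 + 3 = 9)
U(T, G) = G/(G + T)
(U(n, -11) + (0 + u(5, 3)*(-2)))² = (-11/(-11 + 15) + (0 + 9*(-2)))² = (-11/4 + (0 - 18))² = (-11*¼ - 18)² = (-11/4 - 18)² = (-83/4)² = 6889/16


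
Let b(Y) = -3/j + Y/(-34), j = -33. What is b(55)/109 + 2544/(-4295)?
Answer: -106161149/175089970 ≈ -0.60632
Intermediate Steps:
b(Y) = 1/11 - Y/34 (b(Y) = -3/(-33) + Y/(-34) = -3*(-1/33) + Y*(-1/34) = 1/11 - Y/34)
b(55)/109 + 2544/(-4295) = (1/11 - 1/34*55)/109 + 2544/(-4295) = (1/11 - 55/34)*(1/109) + 2544*(-1/4295) = -571/374*1/109 - 2544/4295 = -571/40766 - 2544/4295 = -106161149/175089970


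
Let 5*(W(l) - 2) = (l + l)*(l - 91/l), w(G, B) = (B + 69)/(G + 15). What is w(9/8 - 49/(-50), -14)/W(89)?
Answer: 500/487337 ≈ 0.0010260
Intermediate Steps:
w(G, B) = (69 + B)/(15 + G)
W(l) = 2 + 2*l*(l - 91/l)/5 (W(l) = 2 + ((l + l)*(l - 91/l))/5 = 2 + ((2*l)*(l - 91/l))/5 = 2 + (2*l*(l - 91/l))/5 = 2 + 2*l*(l - 91/l)/5)
w(9/8 - 49/(-50), -14)/W(89) = ((69 - 14)/(15 + (9/8 - 49/(-50))))/(-172/5 + (⅖)*89²) = (55/(15 + (9*(⅛) - 49*(-1/50))))/(-172/5 + (⅖)*7921) = (55/(15 + (9/8 + 49/50)))/(-172/5 + 15842/5) = (55/(15 + 421/200))/3134 = (55/(3421/200))*(1/3134) = ((200/3421)*55)*(1/3134) = (1000/311)*(1/3134) = 500/487337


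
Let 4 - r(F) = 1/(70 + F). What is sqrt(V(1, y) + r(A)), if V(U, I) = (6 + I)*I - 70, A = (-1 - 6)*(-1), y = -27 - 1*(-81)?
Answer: 19*sqrt(52129)/77 ≈ 56.338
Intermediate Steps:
y = 54 (y = -27 + 81 = 54)
A = 7 (A = -7*(-1) = 7)
r(F) = 4 - 1/(70 + F)
V(U, I) = -70 + I*(6 + I) (V(U, I) = I*(6 + I) - 70 = -70 + I*(6 + I))
sqrt(V(1, y) + r(A)) = sqrt((-70 + 54**2 + 6*54) + (279 + 4*7)/(70 + 7)) = sqrt((-70 + 2916 + 324) + (279 + 28)/77) = sqrt(3170 + (1/77)*307) = sqrt(3170 + 307/77) = sqrt(244397/77) = 19*sqrt(52129)/77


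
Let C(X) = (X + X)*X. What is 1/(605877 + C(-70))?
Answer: 1/615677 ≈ 1.6242e-6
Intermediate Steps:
C(X) = 2*X² (C(X) = (2*X)*X = 2*X²)
1/(605877 + C(-70)) = 1/(605877 + 2*(-70)²) = 1/(605877 + 2*4900) = 1/(605877 + 9800) = 1/615677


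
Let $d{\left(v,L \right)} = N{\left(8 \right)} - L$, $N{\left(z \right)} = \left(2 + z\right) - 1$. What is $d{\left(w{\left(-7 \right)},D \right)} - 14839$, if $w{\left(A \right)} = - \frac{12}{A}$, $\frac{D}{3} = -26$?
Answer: $-14752$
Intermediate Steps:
$D = -78$ ($D = 3 \left(-26\right) = -78$)
$N{\left(z \right)} = 1 + z$
$d{\left(v,L \right)} = 9 - L$ ($d{\left(v,L \right)} = \left(1 + 8\right) - L = 9 - L$)
$d{\left(w{\left(-7 \right)},D \right)} - 14839 = \left(9 - -78\right) - 14839 = \left(9 + 78\right) - 14839 = 87 - 14839 = -14752$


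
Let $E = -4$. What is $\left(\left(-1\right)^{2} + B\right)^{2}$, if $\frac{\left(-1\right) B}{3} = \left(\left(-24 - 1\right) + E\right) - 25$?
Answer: $26569$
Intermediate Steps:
$B = 162$ ($B = - 3 \left(\left(\left(-24 - 1\right) - 4\right) - 25\right) = - 3 \left(\left(-25 - 4\right) - 25\right) = - 3 \left(-29 - 25\right) = \left(-3\right) \left(-54\right) = 162$)
$\left(\left(-1\right)^{2} + B\right)^{2} = \left(\left(-1\right)^{2} + 162\right)^{2} = \left(1 + 162\right)^{2} = 163^{2} = 26569$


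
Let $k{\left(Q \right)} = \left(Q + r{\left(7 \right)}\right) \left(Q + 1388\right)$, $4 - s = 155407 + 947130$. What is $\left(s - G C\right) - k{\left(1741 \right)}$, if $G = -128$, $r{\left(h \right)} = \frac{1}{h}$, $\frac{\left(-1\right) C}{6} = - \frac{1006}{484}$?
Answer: $- \frac{792425697}{121} \approx -6.549 \cdot 10^{6}$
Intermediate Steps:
$s = -1102533$ ($s = 4 - \left(155407 + 947130\right) = 4 - 1102537 = -1102533$)
$C = \frac{1509}{121}$ ($C = - 6 \left(- \frac{1006}{484}\right) = - 6 \left(\left(-1006\right) \frac{1}{484}\right) = \left(-6\right) \left(- \frac{503}{242}\right) = \frac{1509}{121} \approx 12.471$)
$k{\left(Q \right)} = \left(1388 + Q\right) \left(\frac{1}{7} + Q\right)$ ($k{\left(Q \right)} = \left(Q + \frac{1}{7}\right) \left(Q + 1388\right) = \left(Q + \frac{1}{7}\right) \left(1388 + Q\right) = \left(\frac{1}{7} + Q\right) \left(1388 + Q\right) = \left(1388 + Q\right) \left(\frac{1}{7} + Q\right)$)
$\left(s - G C\right) - k{\left(1741 \right)} = \left(-1102533 - \left(-128\right) \frac{1509}{121}\right) - \left(\frac{1388}{7} + 1741^{2} + \frac{9717}{7} \cdot 1741\right) = \left(-1102533 - - \frac{193152}{121}\right) - \left(\frac{1388}{7} + 3031081 + \frac{16917297}{7}\right) = \left(-1102533 + \frac{193152}{121}\right) - 5448036 = - \frac{133213341}{121} - 5448036 = - \frac{792425697}{121}$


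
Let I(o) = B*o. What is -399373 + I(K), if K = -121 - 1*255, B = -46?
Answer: -382077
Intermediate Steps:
K = -376 (K = -121 - 255 = -376)
I(o) = -46*o
-399373 + I(K) = -399373 - 46*(-376) = -399373 + 17296 = -382077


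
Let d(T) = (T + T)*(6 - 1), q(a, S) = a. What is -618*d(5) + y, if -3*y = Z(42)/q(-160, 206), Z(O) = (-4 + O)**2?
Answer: -3707639/120 ≈ -30897.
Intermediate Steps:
d(T) = 10*T (d(T) = (2*T)*5 = 10*T)
y = 361/120 (y = -(-4 + 42)**2/(3*(-160)) = -38**2*(-1)/(3*160) = -1444*(-1)/(3*160) = -1/3*(-361/40) = 361/120 ≈ 3.0083)
-618*d(5) + y = -6180*5 + 361/120 = -618*50 + 361/120 = -30900 + 361/120 = -3707639/120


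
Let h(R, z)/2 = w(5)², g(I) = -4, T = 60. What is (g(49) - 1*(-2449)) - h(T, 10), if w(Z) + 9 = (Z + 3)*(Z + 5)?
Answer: -7637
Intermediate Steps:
w(Z) = -9 + (3 + Z)*(5 + Z) (w(Z) = -9 + (Z + 3)*(Z + 5) = -9 + (3 + Z)*(5 + Z))
h(R, z) = 10082 (h(R, z) = 2*(6 + 5² + 8*5)² = 2*(6 + 25 + 40)² = 2*71² = 2*5041 = 10082)
(g(49) - 1*(-2449)) - h(T, 10) = (-4 - 1*(-2449)) - 1*10082 = (-4 + 2449) - 10082 = 2445 - 10082 = -7637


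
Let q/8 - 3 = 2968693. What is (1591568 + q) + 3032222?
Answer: 28373358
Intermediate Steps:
q = 23749568 (q = 24 + 8*2968693 = 24 + 23749544 = 23749568)
(1591568 + q) + 3032222 = (1591568 + 23749568) + 3032222 = 25341136 + 3032222 = 28373358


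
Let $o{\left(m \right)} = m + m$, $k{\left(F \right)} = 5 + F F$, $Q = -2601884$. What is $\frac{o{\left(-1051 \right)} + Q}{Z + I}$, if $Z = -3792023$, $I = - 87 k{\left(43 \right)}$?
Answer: $\frac{2603986}{3953321} \approx 0.65868$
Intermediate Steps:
$k{\left(F \right)} = 5 + F^{2}$
$o{\left(m \right)} = 2 m$
$I = -161298$ ($I = - 87 \left(5 + 43^{2}\right) = - 87 \left(5 + 1849\right) = \left(-87\right) 1854 = -161298$)
$\frac{o{\left(-1051 \right)} + Q}{Z + I} = \frac{2 \left(-1051\right) - 2601884}{-3792023 - 161298} = \frac{-2102 - 2601884}{-3953321} = \left(-2603986\right) \left(- \frac{1}{3953321}\right) = \frac{2603986}{3953321}$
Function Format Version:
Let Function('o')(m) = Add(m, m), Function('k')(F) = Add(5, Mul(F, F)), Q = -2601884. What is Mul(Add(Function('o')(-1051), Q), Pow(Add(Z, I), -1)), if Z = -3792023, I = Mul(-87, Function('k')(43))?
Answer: Rational(2603986, 3953321) ≈ 0.65868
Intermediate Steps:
Function('k')(F) = Add(5, Pow(F, 2))
Function('o')(m) = Mul(2, m)
I = -161298 (I = Mul(-87, Add(5, Pow(43, 2))) = Mul(-87, Add(5, 1849)) = Mul(-87, 1854) = -161298)
Mul(Add(Function('o')(-1051), Q), Pow(Add(Z, I), -1)) = Mul(Add(Mul(2, -1051), -2601884), Pow(Add(-3792023, -161298), -1)) = Mul(Add(-2102, -2601884), Pow(-3953321, -1)) = Mul(-2603986, Rational(-1, 3953321)) = Rational(2603986, 3953321)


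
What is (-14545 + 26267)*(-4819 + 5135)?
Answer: 3704152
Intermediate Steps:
(-14545 + 26267)*(-4819 + 5135) = 11722*316 = 3704152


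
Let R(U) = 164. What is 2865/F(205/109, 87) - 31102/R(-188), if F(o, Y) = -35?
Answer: -155843/574 ≈ -271.50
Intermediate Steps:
2865/F(205/109, 87) - 31102/R(-188) = 2865/(-35) - 31102/164 = 2865*(-1/35) - 31102*1/164 = -573/7 - 15551/82 = -155843/574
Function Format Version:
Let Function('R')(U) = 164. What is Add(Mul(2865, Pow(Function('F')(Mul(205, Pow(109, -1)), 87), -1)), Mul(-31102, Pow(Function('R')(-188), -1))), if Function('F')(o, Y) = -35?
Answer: Rational(-155843, 574) ≈ -271.50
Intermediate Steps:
Add(Mul(2865, Pow(Function('F')(Mul(205, Pow(109, -1)), 87), -1)), Mul(-31102, Pow(Function('R')(-188), -1))) = Add(Mul(2865, Pow(-35, -1)), Mul(-31102, Pow(164, -1))) = Add(Mul(2865, Rational(-1, 35)), Mul(-31102, Rational(1, 164))) = Add(Rational(-573, 7), Rational(-15551, 82)) = Rational(-155843, 574)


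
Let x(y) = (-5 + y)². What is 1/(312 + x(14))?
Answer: 1/393 ≈ 0.0025445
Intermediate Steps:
1/(312 + x(14)) = 1/(312 + (-5 + 14)²) = 1/(312 + 9²) = 1/(312 + 81) = 1/393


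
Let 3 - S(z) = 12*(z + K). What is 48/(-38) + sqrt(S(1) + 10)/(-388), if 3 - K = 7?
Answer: -9445/7372 ≈ -1.2812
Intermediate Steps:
K = -4 (K = 3 - 1*7 = 3 - 7 = -4)
S(z) = 51 - 12*z (S(z) = 3 - 12*(z - 4) = 3 - 12*(-4 + z) = 3 - (-48 + 12*z) = 3 + (48 - 12*z) = 51 - 12*z)
48/(-38) + sqrt(S(1) + 10)/(-388) = 48/(-38) + sqrt((51 - 12*1) + 10)/(-388) = 48*(-1/38) + sqrt((51 - 12) + 10)*(-1/388) = -24/19 + sqrt(39 + 10)*(-1/388) = -24/19 + sqrt(49)*(-1/388) = -24/19 + 7*(-1/388) = -24/19 - 7/388 = -9445/7372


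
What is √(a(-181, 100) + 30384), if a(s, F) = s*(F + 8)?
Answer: 6*√301 ≈ 104.10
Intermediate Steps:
a(s, F) = s*(8 + F)
√(a(-181, 100) + 30384) = √(-181*(8 + 100) + 30384) = √(-181*108 + 30384) = √(-19548 + 30384) = √10836 = 6*√301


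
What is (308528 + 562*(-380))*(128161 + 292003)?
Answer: 39902134752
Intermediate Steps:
(308528 + 562*(-380))*(128161 + 292003) = (308528 - 213560)*420164 = 94968*420164 = 39902134752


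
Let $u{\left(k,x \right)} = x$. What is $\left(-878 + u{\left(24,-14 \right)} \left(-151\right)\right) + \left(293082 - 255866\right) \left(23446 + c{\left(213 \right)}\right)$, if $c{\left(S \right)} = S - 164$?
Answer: $874391156$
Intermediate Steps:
$c{\left(S \right)} = -164 + S$ ($c{\left(S \right)} = S - 164 = -164 + S$)
$\left(-878 + u{\left(24,-14 \right)} \left(-151\right)\right) + \left(293082 - 255866\right) \left(23446 + c{\left(213 \right)}\right) = \left(-878 - -2114\right) + \left(293082 - 255866\right) \left(23446 + \left(-164 + 213\right)\right) = \left(-878 + 2114\right) + 37216 \left(23446 + 49\right) = 1236 + 37216 \cdot 23495 = 1236 + 874389920 = 874391156$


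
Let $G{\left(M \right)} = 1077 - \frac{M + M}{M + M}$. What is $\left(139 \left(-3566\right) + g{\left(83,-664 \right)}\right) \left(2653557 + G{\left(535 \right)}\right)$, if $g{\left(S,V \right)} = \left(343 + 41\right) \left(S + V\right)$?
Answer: $-1908091798474$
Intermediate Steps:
$g{\left(S,V \right)} = 384 S + 384 V$ ($g{\left(S,V \right)} = 384 \left(S + V\right) = 384 S + 384 V$)
$G{\left(M \right)} = 1076$ ($G{\left(M \right)} = 1077 - \frac{2 M}{2 M} = 1077 - 2 M \frac{1}{2 M} = 1077 - 1 = 1076$)
$\left(139 \left(-3566\right) + g{\left(83,-664 \right)}\right) \left(2653557 + G{\left(535 \right)}\right) = \left(139 \left(-3566\right) + \left(384 \cdot 83 + 384 \left(-664\right)\right)\right) \left(2653557 + 1076\right) = \left(-495674 + \left(31872 - 254976\right)\right) 2654633 = \left(-495674 - 223104\right) 2654633 = \left(-718778\right) 2654633 = -1908091798474$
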